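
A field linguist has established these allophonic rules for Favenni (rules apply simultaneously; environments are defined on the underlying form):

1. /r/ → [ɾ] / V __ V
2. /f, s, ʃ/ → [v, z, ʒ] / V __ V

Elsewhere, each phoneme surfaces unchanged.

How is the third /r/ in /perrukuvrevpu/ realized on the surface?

[r]

/r/ (between /v/ and /e/) fails the environment for rule 1, so it stays [r].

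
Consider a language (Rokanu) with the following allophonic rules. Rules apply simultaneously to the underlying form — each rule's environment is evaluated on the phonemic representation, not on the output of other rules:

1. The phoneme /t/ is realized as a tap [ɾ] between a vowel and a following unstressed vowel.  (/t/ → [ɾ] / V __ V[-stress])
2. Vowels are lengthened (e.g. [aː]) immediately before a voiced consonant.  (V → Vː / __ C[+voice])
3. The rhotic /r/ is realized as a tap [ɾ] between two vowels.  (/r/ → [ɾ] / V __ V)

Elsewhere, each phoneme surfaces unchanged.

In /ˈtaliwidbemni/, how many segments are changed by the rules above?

4

Segments that undergo a rule: /a/ → [aː] (rule 2); /i/ → [iː] (rule 2); /i/ → [iː] (rule 2); /e/ → [eː] (rule 2).
All other segments surface unchanged.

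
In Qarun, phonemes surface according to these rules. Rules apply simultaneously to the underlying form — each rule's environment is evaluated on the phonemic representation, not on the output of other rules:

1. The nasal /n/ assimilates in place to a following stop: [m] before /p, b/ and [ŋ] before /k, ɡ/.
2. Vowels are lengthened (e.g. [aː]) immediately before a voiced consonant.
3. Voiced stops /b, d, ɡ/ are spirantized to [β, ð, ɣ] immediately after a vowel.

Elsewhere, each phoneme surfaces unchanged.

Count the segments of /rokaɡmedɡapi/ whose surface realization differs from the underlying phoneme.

4

Segments that undergo a rule: /a/ → [aː] (rule 2); /ɡ/ → [ɣ] (rule 3); /e/ → [eː] (rule 2); /d/ → [ð] (rule 3).
All other segments surface unchanged.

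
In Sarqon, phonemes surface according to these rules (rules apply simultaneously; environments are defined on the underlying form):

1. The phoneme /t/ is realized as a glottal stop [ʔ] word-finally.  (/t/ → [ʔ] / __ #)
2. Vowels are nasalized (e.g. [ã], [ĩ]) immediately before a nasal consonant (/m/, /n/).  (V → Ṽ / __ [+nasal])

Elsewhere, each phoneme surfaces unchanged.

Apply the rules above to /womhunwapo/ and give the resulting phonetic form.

/w/ (word-initial): no rule targets it → [w].
Rule 2 applies to /o/ (between /w/ and /m/: before a nasal consonant) → [õ].
/m/ (between /o/ and /h/): no rule targets it → [m].
/h/ stays [h].
/u/ (between /h/ and /n/) occurs before a nasal consonant → [ũ] by rule 2.
/n/ stays [n].
/w/ — not in any rule's target class → [w].
/a/ (between /w/ and /p/) fails the environment for rule 2, so it stays [a].
/p/ — not in any rule's target class → [p].
/o/ — word-final; rule 2 does not apply here → [o].

[wõmhũnwapo]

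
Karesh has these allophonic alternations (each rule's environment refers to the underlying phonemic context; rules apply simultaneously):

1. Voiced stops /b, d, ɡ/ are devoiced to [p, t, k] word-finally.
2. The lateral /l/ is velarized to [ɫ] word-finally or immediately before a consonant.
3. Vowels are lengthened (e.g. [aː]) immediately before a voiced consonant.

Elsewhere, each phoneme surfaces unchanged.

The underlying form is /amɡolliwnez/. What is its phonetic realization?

[aːmɡoːɫliːwneːz]

/a/ (word-initial) occurs before a voiced consonant → [aː] by rule 3.
/m/ stays [m].
/ɡ/ (between /m/ and /o/): rule 1 targets it, but not word-finally → unchanged [ɡ].
/o/ meets the environment for rule 3 (before a voiced consonant) → [oː].
/l/ — between /o/ and /l/, word-finally or immediately before a consonant — surfaces as [ɫ] (rule 2).
/l/ (between /l/ and /i/) is in the target of rule 2 but the environment (word-finally or immediately before a consonant) is not met → [l].
/i/ — between /l/ and /w/, before a voiced consonant — surfaces as [iː] (rule 3).
/w/ (between /i/ and /n/): no rule targets it → [w].
/n/ (between /w/ and /e/): no rule targets it → [n].
/e/ (between /n/ and /z/): before a voiced consonant, so rule 3 applies → [eː].
/z/ stays [z].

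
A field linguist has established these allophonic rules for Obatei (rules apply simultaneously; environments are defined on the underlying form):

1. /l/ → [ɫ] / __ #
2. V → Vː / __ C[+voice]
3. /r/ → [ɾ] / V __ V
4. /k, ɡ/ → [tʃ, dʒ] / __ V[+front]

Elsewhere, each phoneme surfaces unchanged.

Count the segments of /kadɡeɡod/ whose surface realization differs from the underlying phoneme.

4

Segments that undergo a rule: /a/ → [aː] (rule 2); /ɡ/ → [dʒ] (rule 4); /e/ → [eː] (rule 2); /o/ → [oː] (rule 2).
All other segments surface unchanged.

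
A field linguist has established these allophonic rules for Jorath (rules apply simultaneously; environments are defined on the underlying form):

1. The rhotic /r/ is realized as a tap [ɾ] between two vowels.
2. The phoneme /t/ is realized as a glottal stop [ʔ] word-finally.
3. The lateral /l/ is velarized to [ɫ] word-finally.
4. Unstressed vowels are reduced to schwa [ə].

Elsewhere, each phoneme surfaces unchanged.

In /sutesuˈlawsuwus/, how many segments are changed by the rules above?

Segments that undergo a rule: /u/ → [ə] (rule 4); /e/ → [ə] (rule 4); /u/ → [ə] (rule 4); /u/ → [ə] (rule 4); /u/ → [ə] (rule 4).
All other segments surface unchanged.

5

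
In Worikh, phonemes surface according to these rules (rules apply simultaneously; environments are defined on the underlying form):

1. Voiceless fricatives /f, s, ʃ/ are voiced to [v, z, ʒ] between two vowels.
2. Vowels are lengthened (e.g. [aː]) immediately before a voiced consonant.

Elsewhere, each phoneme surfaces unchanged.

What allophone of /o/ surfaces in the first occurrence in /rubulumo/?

[o]

/o/ (word-final) is in the target of rule 2 but the environment (before a voiced consonant) is not met → [o].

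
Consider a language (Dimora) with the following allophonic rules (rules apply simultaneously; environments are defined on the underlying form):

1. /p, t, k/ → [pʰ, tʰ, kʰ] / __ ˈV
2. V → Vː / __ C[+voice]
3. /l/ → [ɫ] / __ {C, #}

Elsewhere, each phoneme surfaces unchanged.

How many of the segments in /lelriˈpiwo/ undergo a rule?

4

Segments that undergo a rule: /e/ → [eː] (rule 2); /l/ → [ɫ] (rule 3); /p/ → [pʰ] (rule 1); /i/ → [iː] (rule 2).
All other segments surface unchanged.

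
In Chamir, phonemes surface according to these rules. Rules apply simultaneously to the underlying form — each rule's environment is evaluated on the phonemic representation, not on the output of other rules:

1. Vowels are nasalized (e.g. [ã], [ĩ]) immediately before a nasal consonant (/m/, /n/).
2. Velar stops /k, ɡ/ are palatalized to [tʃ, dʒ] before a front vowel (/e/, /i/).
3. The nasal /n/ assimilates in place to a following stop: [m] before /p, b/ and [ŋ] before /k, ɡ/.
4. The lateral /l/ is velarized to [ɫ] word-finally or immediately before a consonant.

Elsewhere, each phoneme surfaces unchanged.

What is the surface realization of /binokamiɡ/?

[bĩnokãmiɡ]

/b/ (word-initial) is unaffected → [b].
Rule 1 applies to /i/ (between /b/ and /n/: before a nasal consonant) → [ĩ].
/n/ (between /i/ and /o/) fails the environment for rule 3, so it stays [n].
/o/ — between /n/ and /k/; rule 1 does not apply here → [o].
/k/ (between /o/ and /a/): rule 2 targets it, but not before a front vowel → unchanged [k].
Rule 1 applies to /a/ (between /k/ and /m/: before a nasal consonant) → [ã].
/m/ — not in any rule's target class → [m].
/i/ (between /m/ and /ɡ/): rule 1 targets it, but not before a nasal consonant → unchanged [i].
/ɡ/ — word-final; rule 2 does not apply here → [ɡ].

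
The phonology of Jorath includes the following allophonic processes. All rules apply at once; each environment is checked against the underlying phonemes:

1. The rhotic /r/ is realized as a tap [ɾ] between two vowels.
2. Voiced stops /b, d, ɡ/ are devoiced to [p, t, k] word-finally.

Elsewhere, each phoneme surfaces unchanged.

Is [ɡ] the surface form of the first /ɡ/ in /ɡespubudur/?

Yes

/ɡ/ (word-initial) fails the environment for rule 2, so it stays [ɡ].
The actual realization is [ɡ], which matches [ɡ].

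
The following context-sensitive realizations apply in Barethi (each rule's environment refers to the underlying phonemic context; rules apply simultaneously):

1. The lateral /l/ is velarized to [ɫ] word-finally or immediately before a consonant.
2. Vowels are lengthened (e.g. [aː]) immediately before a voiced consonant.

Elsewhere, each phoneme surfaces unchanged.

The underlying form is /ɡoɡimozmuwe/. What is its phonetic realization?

[ɡoːɡiːmoːzmuːwe]

/ɡ/ stays [ɡ].
/o/ (between /ɡ/ and /ɡ/): before a voiced consonant, so rule 2 applies → [oː].
/ɡ/ stays [ɡ].
/i/ — between /ɡ/ and /m/, before a voiced consonant — surfaces as [iː] (rule 2).
/m/ (between /i/ and /o/): no rule targets it → [m].
/o/ meets the environment for rule 2 (before a voiced consonant) → [oː].
/z/ stays [z].
/m/ stays [m].
/u/ (between /m/ and /w/) occurs before a voiced consonant → [uː] by rule 2.
/w/ — not in any rule's target class → [w].
/e/ (word-final) is in the target of rule 2 but the environment (before a voiced consonant) is not met → [e].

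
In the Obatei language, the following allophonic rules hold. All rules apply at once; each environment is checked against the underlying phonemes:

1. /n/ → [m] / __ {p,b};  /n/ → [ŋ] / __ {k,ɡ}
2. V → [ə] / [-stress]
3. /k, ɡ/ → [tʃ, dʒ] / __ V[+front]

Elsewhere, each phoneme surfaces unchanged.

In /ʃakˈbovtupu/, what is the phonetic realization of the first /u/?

/u/ (between /t/ and /p/): in an unstressed syllable, so rule 2 applies → [ə].

[ə]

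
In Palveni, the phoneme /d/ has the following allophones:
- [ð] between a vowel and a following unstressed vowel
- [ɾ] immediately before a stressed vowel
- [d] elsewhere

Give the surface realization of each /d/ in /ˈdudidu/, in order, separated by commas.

[ɾ], [ð], [ð]

Occurrence 1 (position 1): immediately before a stressed vowel → [ɾ].
Occurrence 2 (position 3): between a vowel and a following unstressed vowel → [ð].
Occurrence 3 (position 5): between a vowel and a following unstressed vowel → [ð].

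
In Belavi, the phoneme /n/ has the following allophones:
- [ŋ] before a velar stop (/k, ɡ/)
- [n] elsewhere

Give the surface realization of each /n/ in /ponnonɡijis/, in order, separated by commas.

[n], [n], [ŋ]

Occurrence 1 (position 3): no conditioning environment matches → elsewhere allophone [n].
Occurrence 2 (position 4): no conditioning environment matches → elsewhere allophone [n].
Occurrence 3 (position 6): before a velar stop → [ŋ].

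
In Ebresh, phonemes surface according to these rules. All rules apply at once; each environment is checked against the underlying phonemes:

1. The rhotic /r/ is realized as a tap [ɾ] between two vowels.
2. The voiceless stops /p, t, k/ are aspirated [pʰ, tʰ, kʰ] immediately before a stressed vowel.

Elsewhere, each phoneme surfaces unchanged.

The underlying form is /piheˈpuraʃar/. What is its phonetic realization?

/p/ (word-initial) is in the target of rule 2 but the environment (immediately before a stressed vowel) is not met → [p].
/i/ (between /p/ and /h/): no rule targets it → [i].
/h/ — not in any rule's target class → [h].
/e/ (between /h/ and /p/) is unaffected → [e].
Rule 2 applies to /p/ (between /e/ and /u/: immediately before a stressed vowel) → [pʰ].
/u/ — not in any rule's target class → [u].
/r/ meets the environment for rule 1 (between two vowels) → [ɾ].
/a/ (between /r/ and /ʃ/) is unaffected → [a].
/ʃ/ (between /a/ and /a/) is unaffected → [ʃ].
/a/ — not in any rule's target class → [a].
/r/ (word-final) fails the environment for rule 1, so it stays [r].

[piheˈpʰuɾaʃar]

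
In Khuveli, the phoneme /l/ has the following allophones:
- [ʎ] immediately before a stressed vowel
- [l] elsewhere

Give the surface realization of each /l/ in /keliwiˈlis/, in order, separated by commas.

[l], [ʎ]

Occurrence 1 (position 3): no conditioning environment matches → elsewhere allophone [l].
Occurrence 2 (position 7): immediately before a stressed vowel → [ʎ].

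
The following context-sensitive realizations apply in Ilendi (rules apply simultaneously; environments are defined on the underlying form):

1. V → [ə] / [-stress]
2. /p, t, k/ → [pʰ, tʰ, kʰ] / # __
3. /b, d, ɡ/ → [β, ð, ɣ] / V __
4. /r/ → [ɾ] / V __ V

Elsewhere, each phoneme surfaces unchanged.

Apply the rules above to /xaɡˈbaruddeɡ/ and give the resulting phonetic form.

[xəɣˈbaɾəðdəɣ]

/x/ (word-initial): no rule targets it → [x].
/a/ meets the environment for rule 1 (in an unstressed syllable) → [ə].
/ɡ/ (between /a/ and /b/): immediately after a vowel, so rule 3 applies → [ɣ].
/b/ (between /ɡ/ and /a/) fails the environment for rule 3, so it stays [b].
/a/ (between /b/ and /r/) is in the target of rule 1 but the environment (in an unstressed syllable) is not met → [a].
/r/ (between /a/ and /u/) occurs between two vowels → [ɾ] by rule 4.
/u/ (between /r/ and /d/) occurs in an unstressed syllable → [ə] by rule 1.
/d/ (between /u/ and /d/): immediately after a vowel, so rule 3 applies → [ð].
/d/ (between /d/ and /e/) is in the target of rule 3 but the environment (immediately after a vowel) is not met → [d].
/e/ — between /d/ and /ɡ/, in an unstressed syllable — surfaces as [ə] (rule 1).
/ɡ/ (word-final): immediately after a vowel, so rule 3 applies → [ɣ].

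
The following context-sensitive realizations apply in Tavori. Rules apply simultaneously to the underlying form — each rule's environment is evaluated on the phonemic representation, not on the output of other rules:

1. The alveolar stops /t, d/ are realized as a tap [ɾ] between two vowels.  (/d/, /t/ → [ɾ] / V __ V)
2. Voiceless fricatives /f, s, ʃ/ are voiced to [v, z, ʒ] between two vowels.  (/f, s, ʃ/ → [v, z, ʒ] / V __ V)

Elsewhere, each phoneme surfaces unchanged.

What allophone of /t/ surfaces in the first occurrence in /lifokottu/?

[t]

/t/ (between /o/ and /t/) fails the environment for rule 1, so it stays [t].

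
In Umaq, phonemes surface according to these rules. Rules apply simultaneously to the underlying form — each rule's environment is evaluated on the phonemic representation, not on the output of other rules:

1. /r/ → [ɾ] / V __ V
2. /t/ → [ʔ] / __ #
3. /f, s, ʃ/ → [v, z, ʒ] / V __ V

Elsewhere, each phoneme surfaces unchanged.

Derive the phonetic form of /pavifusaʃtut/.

[pavivuzaʃtuʔ]

/p/ (word-initial): no rule targets it → [p].
/a/ stays [a].
/v/ (between /a/ and /i/): no rule targets it → [v].
/i/ (between /v/ and /f/): no rule targets it → [i].
/f/ — between /i/ and /u/, between two vowels — surfaces as [v] (rule 3).
/u/ (between /f/ and /s/) is unaffected → [u].
/s/ (between /u/ and /a/) occurs between two vowels → [z] by rule 3.
/a/ (between /s/ and /ʃ/) is unaffected → [a].
/ʃ/ — between /a/ and /t/; rule 3 does not apply here → [ʃ].
/t/ (between /ʃ/ and /u/): rule 2 targets it, but not word-finally → unchanged [t].
/u/ (between /t/ and /t/): no rule targets it → [u].
Rule 2 applies to /t/ (word-final: word-finally) → [ʔ].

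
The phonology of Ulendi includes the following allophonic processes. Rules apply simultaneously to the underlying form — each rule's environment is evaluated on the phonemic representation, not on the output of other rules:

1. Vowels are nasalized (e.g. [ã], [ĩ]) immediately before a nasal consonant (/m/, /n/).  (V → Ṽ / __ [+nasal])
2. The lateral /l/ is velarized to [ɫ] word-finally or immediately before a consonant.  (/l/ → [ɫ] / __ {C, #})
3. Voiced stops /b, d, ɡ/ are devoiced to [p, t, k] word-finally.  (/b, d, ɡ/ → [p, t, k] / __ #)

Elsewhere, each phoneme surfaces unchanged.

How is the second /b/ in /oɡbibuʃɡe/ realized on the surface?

/b/ (between /i/ and /u/) is in the target of rule 3 but the environment (word-finally) is not met → [b].

[b]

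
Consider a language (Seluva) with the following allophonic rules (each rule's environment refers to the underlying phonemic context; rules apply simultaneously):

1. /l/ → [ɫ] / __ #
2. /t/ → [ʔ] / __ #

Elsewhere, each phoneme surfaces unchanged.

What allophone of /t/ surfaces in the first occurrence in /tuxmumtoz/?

[t]

/t/ (word-initial) fails the environment for rule 2, so it stays [t].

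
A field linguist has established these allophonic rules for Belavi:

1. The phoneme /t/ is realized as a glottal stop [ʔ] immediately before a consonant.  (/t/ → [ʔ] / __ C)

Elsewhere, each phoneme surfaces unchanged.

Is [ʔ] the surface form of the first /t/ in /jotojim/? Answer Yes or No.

/t/ — between /o/ and /o/; rule 1 does not apply here → [t].
The actual realization is [t], not [ʔ].

No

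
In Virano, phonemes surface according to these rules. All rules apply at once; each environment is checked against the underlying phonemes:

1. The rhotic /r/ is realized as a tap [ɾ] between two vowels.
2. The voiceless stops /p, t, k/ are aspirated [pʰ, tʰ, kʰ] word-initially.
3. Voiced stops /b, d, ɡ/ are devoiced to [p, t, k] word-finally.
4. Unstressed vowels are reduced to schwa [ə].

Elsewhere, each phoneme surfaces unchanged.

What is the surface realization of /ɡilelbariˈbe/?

/ɡ/ — word-initial; rule 3 does not apply here → [ɡ].
Rule 4 applies to /i/ (between /ɡ/ and /l/: in an unstressed syllable) → [ə].
/l/ (between /i/ and /e/) is unaffected → [l].
Rule 4 applies to /e/ (between /l/ and /l/: in an unstressed syllable) → [ə].
/l/ — not in any rule's target class → [l].
/b/ (between /l/ and /a/) fails the environment for rule 3, so it stays [b].
/a/ meets the environment for rule 4 (in an unstressed syllable) → [ə].
/r/ (between /a/ and /i/): between two vowels, so rule 1 applies → [ɾ].
/i/ (between /r/ and /b/) occurs in an unstressed syllable → [ə] by rule 4.
/b/ (between /i/ and /e/): rule 3 targets it, but not word-finally → unchanged [b].
/e/ (word-final) fails the environment for rule 4, so it stays [e].

[ɡələlbəɾəˈbe]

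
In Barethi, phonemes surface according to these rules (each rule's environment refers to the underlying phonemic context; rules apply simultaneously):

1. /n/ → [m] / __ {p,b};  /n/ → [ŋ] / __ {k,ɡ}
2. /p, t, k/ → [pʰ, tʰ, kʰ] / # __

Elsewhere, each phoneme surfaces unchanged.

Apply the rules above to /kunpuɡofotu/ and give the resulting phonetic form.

[kʰumpuɡofotu]

/k/ meets the environment for rule 2 (word-initially) → [kʰ].
Rule 1 applies to /n/ (between /u/ and /p/: before a labial or velar stop) → [m].
/p/ (between /n/ and /u/): rule 2 targets it, but not word-initially → unchanged [p].
/t/ (between /o/ and /u/) fails the environment for rule 2, so it stays [t].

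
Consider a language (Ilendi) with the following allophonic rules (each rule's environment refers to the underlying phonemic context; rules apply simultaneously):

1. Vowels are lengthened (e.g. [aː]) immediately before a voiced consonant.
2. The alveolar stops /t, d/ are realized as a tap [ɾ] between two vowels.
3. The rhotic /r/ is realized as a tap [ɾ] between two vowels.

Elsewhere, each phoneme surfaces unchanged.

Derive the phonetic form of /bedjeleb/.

/e/ (between /b/ and /d/) occurs before a voiced consonant → [eː] by rule 1.
/d/ — between /e/ and /j/; rule 2 does not apply here → [d].
/e/ (between /j/ and /l/) occurs before a voiced consonant → [eː] by rule 1.
/e/ (between /l/ and /b/): before a voiced consonant, so rule 1 applies → [eː].

[beːdjeːleːb]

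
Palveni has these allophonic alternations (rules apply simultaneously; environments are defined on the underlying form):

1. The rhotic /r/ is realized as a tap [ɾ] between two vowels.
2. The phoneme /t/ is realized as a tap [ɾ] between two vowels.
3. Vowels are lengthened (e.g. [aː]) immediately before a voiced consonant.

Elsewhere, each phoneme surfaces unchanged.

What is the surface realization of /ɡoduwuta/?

/ɡ/ (word-initial): no rule targets it → [ɡ].
/o/ (between /ɡ/ and /d/): before a voiced consonant, so rule 3 applies → [oː].
/d/ (between /o/ and /u/) is unaffected → [d].
/u/ (between /d/ and /w/): before a voiced consonant, so rule 3 applies → [uː].
/w/ (between /u/ and /u/): no rule targets it → [w].
/u/ (between /w/ and /t/): rule 3 targets it, but not before a voiced consonant → unchanged [u].
/t/ meets the environment for rule 2 (between two vowels) → [ɾ].
/a/ (word-final) is in the target of rule 3 but the environment (before a voiced consonant) is not met → [a].

[ɡoːduːwuɾa]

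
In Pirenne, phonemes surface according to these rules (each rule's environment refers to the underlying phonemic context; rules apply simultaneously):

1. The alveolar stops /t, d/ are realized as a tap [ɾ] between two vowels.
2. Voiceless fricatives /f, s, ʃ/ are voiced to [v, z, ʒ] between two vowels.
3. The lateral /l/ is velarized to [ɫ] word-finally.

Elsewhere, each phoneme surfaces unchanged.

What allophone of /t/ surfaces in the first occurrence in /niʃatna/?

/t/ — between /a/ and /n/; rule 1 does not apply here → [t].

[t]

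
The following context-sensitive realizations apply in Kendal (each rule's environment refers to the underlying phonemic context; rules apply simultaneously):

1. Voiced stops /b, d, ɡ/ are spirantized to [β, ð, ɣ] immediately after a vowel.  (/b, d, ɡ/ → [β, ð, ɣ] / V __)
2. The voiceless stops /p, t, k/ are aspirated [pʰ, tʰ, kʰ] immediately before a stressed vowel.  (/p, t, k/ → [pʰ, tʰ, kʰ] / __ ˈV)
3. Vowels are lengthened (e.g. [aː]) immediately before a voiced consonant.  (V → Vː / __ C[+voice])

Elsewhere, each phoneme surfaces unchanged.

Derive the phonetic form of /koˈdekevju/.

[koːˈðekeːvju]

/k/ (word-initial): rule 2 targets it, but not immediately before a stressed vowel → unchanged [k].
/o/ — between /k/ and /d/, before a voiced consonant — surfaces as [oː] (rule 3).
Rule 1 applies to /d/ (between /o/ and /e/: immediately after a vowel) → [ð].
/e/ — between /d/ and /k/; rule 3 does not apply here → [e].
/k/ (between /e/ and /e/) is in the target of rule 2 but the environment (immediately before a stressed vowel) is not met → [k].
Rule 3 applies to /e/ (between /k/ and /v/: before a voiced consonant) → [eː].
/v/ — not in any rule's target class → [v].
/j/ (between /v/ and /u/): no rule targets it → [j].
/u/ — word-final; rule 3 does not apply here → [u].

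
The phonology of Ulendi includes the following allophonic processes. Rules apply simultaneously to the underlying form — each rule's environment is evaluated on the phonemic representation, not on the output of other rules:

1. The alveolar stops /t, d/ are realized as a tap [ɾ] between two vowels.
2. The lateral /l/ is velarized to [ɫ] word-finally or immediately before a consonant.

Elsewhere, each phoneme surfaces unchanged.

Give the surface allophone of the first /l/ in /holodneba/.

[l]

/l/ (between /o/ and /o/) fails the environment for rule 2, so it stays [l].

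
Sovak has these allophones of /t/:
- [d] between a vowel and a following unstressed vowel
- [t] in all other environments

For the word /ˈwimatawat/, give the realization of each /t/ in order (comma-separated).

[d], [t]

Occurrence 1 (position 5): between a vowel and a following unstressed vowel → [d].
Occurrence 2 (position 9): no conditioning environment matches → elsewhere allophone [t].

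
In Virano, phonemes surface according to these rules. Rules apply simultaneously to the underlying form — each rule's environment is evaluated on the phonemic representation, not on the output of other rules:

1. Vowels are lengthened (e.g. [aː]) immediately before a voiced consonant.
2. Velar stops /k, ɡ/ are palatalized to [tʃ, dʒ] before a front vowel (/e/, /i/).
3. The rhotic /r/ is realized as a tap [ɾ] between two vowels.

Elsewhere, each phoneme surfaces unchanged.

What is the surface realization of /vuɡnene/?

[vuːɡneːne]

/v/ stays [v].
Rule 1 applies to /u/ (between /v/ and /ɡ/: before a voiced consonant) → [uː].
/ɡ/ — between /u/ and /n/; rule 2 does not apply here → [ɡ].
/n/ — not in any rule's target class → [n].
/e/ (between /n/ and /n/): before a voiced consonant, so rule 1 applies → [eː].
/n/ (between /e/ and /e/): no rule targets it → [n].
/e/ (word-final): rule 1 targets it, but not before a voiced consonant → unchanged [e].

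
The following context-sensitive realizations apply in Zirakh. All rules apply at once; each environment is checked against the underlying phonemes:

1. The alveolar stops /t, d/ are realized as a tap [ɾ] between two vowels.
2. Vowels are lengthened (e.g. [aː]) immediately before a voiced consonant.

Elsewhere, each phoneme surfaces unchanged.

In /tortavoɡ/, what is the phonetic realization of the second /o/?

[oː]

/o/ (between /v/ and /ɡ/): before a voiced consonant, so rule 2 applies → [oː].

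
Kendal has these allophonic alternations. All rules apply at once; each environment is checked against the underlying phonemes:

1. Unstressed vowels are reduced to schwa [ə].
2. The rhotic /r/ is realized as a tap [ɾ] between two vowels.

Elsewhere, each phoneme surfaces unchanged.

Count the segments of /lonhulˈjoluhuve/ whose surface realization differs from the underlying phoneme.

Segments that undergo a rule: /o/ → [ə] (rule 1); /u/ → [ə] (rule 1); /u/ → [ə] (rule 1); /u/ → [ə] (rule 1); /e/ → [ə] (rule 1).
All other segments surface unchanged.

5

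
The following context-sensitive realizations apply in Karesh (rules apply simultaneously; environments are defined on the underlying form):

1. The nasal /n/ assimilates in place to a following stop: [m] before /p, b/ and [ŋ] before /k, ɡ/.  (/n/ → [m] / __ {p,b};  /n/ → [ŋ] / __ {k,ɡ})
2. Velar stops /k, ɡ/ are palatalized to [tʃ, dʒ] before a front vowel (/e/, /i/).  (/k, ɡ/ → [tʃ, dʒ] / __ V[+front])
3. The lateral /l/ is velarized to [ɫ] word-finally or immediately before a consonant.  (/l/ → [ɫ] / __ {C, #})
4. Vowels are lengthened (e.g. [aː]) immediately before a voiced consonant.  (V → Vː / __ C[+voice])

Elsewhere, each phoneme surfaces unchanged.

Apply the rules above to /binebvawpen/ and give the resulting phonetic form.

[biːneːbvaːwpeːn]

/b/ (word-initial): no rule targets it → [b].
Rule 4 applies to /i/ (between /b/ and /n/: before a voiced consonant) → [iː].
/n/ — between /i/ and /e/; rule 1 does not apply here → [n].
Rule 4 applies to /e/ (between /n/ and /b/: before a voiced consonant) → [eː].
/b/ stays [b].
/v/ (between /b/ and /a/): no rule targets it → [v].
/a/ — between /v/ and /w/, before a voiced consonant — surfaces as [aː] (rule 4).
/w/ stays [w].
/p/ (between /w/ and /e/): no rule targets it → [p].
/e/ (between /p/ and /n/): before a voiced consonant, so rule 4 applies → [eː].
/n/ — word-final; rule 1 does not apply here → [n].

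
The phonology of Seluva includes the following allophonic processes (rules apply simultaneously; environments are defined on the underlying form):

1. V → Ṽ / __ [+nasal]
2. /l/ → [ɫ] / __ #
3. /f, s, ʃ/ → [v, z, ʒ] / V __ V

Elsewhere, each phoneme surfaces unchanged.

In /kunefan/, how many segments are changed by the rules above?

Segments that undergo a rule: /u/ → [ũ] (rule 1); /f/ → [v] (rule 3); /a/ → [ã] (rule 1).
All other segments surface unchanged.

3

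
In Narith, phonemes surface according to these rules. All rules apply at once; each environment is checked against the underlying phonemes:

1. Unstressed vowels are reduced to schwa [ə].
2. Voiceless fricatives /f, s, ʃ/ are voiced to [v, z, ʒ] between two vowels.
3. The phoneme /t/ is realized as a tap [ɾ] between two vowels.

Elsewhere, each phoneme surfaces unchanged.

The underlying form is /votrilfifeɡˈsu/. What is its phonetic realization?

/v/ stays [v].
/o/ (between /v/ and /t/): in an unstressed syllable, so rule 1 applies → [ə].
/t/ (between /o/ and /r/): rule 3 targets it, but not between two vowels → unchanged [t].
/r/ (between /t/ and /i/): no rule targets it → [r].
Rule 1 applies to /i/ (between /r/ and /l/: in an unstressed syllable) → [ə].
/l/ — not in any rule's target class → [l].
/f/ (between /l/ and /i/): rule 2 targets it, but not between two vowels → unchanged [f].
/i/ — between /f/ and /f/, in an unstressed syllable — surfaces as [ə] (rule 1).
/f/ (between /i/ and /e/): between two vowels, so rule 2 applies → [v].
/e/ meets the environment for rule 1 (in an unstressed syllable) → [ə].
/ɡ/ (between /e/ and /s/) is unaffected → [ɡ].
/s/ (between /ɡ/ and /u/) is in the target of rule 2 but the environment (between two vowels) is not met → [s].
/u/ (word-final): rule 1 targets it, but not in an unstressed syllable → unchanged [u].

[vətrəlfəvəɡˈsu]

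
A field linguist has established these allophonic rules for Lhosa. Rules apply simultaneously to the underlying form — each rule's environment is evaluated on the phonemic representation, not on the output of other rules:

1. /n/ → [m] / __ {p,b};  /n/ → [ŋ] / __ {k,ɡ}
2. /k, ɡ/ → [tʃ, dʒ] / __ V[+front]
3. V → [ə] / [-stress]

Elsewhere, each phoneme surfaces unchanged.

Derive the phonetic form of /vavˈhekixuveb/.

[vəvˈhetʃəxəvəb]

/v/ stays [v].
Rule 3 applies to /a/ (between /v/ and /v/: in an unstressed syllable) → [ə].
/v/ (between /a/ and /h/) is unaffected → [v].
/h/ — not in any rule's target class → [h].
/e/ (between /h/ and /k/) fails the environment for rule 3, so it stays [e].
/k/ (between /e/ and /i/) occurs before a front vowel → [tʃ] by rule 2.
Rule 3 applies to /i/ (between /k/ and /x/: in an unstressed syllable) → [ə].
/x/ — not in any rule's target class → [x].
/u/ (between /x/ and /v/): in an unstressed syllable, so rule 3 applies → [ə].
/v/ (between /u/ and /e/) is unaffected → [v].
Rule 3 applies to /e/ (between /v/ and /b/: in an unstressed syllable) → [ə].
/b/ — not in any rule's target class → [b].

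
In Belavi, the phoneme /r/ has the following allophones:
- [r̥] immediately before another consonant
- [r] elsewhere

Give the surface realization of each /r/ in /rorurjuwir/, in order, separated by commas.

[r], [r], [r̥], [r]

Occurrence 1 (position 1): no conditioning environment matches → elsewhere allophone [r].
Occurrence 2 (position 3): no conditioning environment matches → elsewhere allophone [r].
Occurrence 3 (position 5): immediately before another consonant → [r̥].
Occurrence 4 (position 10): no conditioning environment matches → elsewhere allophone [r].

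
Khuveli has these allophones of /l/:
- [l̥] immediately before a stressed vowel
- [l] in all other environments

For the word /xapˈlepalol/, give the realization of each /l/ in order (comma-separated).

[l̥], [l], [l]

Occurrence 1 (position 4): immediately before a stressed vowel → [l̥].
Occurrence 2 (position 8): no conditioning environment matches → elsewhere allophone [l].
Occurrence 3 (position 10): no conditioning environment matches → elsewhere allophone [l].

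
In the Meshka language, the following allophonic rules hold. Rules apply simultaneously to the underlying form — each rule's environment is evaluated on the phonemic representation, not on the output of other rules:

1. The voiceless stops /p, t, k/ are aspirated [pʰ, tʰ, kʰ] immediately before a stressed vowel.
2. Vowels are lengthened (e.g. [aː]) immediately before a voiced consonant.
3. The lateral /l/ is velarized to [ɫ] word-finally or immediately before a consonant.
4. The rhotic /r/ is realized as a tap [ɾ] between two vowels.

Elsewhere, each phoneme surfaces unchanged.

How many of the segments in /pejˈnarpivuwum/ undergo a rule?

5

Segments that undergo a rule: /e/ → [eː] (rule 2); /a/ → [aː] (rule 2); /i/ → [iː] (rule 2); /u/ → [uː] (rule 2); /u/ → [uː] (rule 2).
All other segments surface unchanged.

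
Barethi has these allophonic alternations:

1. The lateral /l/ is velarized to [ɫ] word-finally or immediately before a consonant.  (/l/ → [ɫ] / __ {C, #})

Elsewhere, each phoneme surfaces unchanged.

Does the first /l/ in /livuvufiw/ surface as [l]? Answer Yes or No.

Yes

/l/ — word-initial; rule 1 does not apply here → [l].
The actual realization is [l], which matches [l].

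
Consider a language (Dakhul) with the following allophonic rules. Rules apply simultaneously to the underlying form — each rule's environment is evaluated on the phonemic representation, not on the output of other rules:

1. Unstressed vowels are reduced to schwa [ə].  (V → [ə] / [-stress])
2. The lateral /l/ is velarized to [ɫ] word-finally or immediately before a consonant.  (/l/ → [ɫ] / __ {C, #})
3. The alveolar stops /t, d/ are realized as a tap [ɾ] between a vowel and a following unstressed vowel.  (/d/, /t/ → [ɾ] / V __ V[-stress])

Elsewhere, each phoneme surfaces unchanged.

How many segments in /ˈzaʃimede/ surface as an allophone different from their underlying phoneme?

4

Segments that undergo a rule: /i/ → [ə] (rule 1); /e/ → [ə] (rule 1); /d/ → [ɾ] (rule 3); /e/ → [ə] (rule 1).
All other segments surface unchanged.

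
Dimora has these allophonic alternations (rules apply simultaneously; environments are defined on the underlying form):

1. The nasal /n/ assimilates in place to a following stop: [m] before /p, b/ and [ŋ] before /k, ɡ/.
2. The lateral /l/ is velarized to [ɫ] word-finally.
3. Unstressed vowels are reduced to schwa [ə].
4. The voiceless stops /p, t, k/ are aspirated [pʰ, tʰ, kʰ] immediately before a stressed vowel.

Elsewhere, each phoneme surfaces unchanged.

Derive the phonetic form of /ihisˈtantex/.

/i/ (word-initial) occurs in an unstressed syllable → [ə] by rule 3.
/h/ (between /i/ and /i/): no rule targets it → [h].
/i/ — between /h/ and /s/, in an unstressed syllable — surfaces as [ə] (rule 3).
/s/ (between /i/ and /t/): no rule targets it → [s].
/t/ (between /s/ and /a/) occurs immediately before a stressed vowel → [tʰ] by rule 4.
/a/ (between /t/ and /n/) fails the environment for rule 3, so it stays [a].
/n/ (between /a/ and /t/): rule 1 targets it, but not before a labial or velar stop → unchanged [n].
/t/ (between /n/ and /e/) is in the target of rule 4 but the environment (immediately before a stressed vowel) is not met → [t].
/e/ (between /t/ and /x/): in an unstressed syllable, so rule 3 applies → [ə].
/x/ — not in any rule's target class → [x].

[əhəsˈtʰantəx]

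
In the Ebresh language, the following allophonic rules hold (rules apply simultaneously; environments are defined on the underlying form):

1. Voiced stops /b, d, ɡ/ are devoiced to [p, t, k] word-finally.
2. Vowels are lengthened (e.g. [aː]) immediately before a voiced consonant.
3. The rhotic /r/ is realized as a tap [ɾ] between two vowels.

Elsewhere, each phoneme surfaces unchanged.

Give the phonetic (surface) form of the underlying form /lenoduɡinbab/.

[leːnoːduːɡiːnbaːp]

/l/ stays [l].
Rule 2 applies to /e/ (between /l/ and /n/: before a voiced consonant) → [eː].
/n/ (between /e/ and /o/): no rule targets it → [n].
/o/ — between /n/ and /d/, before a voiced consonant — surfaces as [oː] (rule 2).
/d/ — between /o/ and /u/; rule 1 does not apply here → [d].
/u/ (between /d/ and /ɡ/): before a voiced consonant, so rule 2 applies → [uː].
/ɡ/ (between /u/ and /i/) is in the target of rule 1 but the environment (word-finally) is not met → [ɡ].
/i/ (between /ɡ/ and /n/) occurs before a voiced consonant → [iː] by rule 2.
/n/ (between /i/ and /b/) is unaffected → [n].
/b/ (between /n/ and /a/): rule 1 targets it, but not word-finally → unchanged [b].
/a/ (between /b/ and /b/): before a voiced consonant, so rule 2 applies → [aː].
/b/ meets the environment for rule 1 (word-finally) → [p].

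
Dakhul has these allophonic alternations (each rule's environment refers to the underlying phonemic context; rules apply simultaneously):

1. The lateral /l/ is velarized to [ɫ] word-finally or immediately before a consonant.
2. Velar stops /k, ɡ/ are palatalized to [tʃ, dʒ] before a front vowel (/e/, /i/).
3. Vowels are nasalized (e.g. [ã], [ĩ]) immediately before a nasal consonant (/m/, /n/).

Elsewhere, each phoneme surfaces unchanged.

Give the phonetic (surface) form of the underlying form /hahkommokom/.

[hahkõmmokõm]

/h/ (word-initial) is unaffected → [h].
/a/ — between /h/ and /h/; rule 3 does not apply here → [a].
/h/ (between /a/ and /k/): no rule targets it → [h].
/k/ (between /h/ and /o/): rule 2 targets it, but not before a front vowel → unchanged [k].
/o/ meets the environment for rule 3 (before a nasal consonant) → [õ].
/m/ — not in any rule's target class → [m].
/m/ — not in any rule's target class → [m].
/o/ — between /m/ and /k/; rule 3 does not apply here → [o].
/k/ (between /o/ and /o/) is in the target of rule 2 but the environment (before a front vowel) is not met → [k].
/o/ (between /k/ and /m/): before a nasal consonant, so rule 3 applies → [õ].
/m/ (word-final) is unaffected → [m].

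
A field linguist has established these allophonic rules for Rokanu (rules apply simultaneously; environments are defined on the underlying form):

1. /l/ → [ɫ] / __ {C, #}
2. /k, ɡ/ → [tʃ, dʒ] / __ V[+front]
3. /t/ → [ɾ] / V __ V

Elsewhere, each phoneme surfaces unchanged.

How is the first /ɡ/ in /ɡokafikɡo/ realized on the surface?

/ɡ/ (word-initial) fails the environment for rule 2, so it stays [ɡ].

[ɡ]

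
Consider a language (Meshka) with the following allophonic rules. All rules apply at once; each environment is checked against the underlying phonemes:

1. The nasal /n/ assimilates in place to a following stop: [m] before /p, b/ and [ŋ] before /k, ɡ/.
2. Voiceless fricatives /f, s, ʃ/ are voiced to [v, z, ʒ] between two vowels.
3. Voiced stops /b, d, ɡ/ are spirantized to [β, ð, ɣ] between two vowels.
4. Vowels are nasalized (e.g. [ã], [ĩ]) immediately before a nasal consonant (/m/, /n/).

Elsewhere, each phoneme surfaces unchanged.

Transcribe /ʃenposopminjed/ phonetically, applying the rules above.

[ʃẽmpozopmĩnjed]

/ʃ/ (word-initial): rule 2 targets it, but not between two vowels → unchanged [ʃ].
/e/ (between /ʃ/ and /n/) occurs before a nasal consonant → [ẽ] by rule 4.
/n/ — between /e/ and /p/, before a labial or velar stop — surfaces as [m] (rule 1).
/o/ (between /p/ and /s/): rule 4 targets it, but not before a nasal consonant → unchanged [o].
Rule 2 applies to /s/ (between /o/ and /o/: between two vowels) → [z].
/o/ (between /s/ and /p/) is in the target of rule 4 but the environment (before a nasal consonant) is not met → [o].
Rule 4 applies to /i/ (between /m/ and /n/: before a nasal consonant) → [ĩ].
/n/ (between /i/ and /j/) fails the environment for rule 1, so it stays [n].
/e/ (between /j/ and /d/) fails the environment for rule 4, so it stays [e].
/d/ (word-final): rule 3 targets it, but not between two vowels → unchanged [d].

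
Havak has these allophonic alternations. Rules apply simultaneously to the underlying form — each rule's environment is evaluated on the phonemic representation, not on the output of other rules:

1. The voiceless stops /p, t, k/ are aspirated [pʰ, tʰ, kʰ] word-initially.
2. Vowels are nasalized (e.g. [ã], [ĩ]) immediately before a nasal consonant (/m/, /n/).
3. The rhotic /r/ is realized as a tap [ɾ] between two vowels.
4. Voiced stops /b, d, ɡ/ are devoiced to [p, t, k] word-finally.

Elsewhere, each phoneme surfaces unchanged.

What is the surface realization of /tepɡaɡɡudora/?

/t/ — word-initial, word-initially — surfaces as [tʰ] (rule 1).
/e/ — between /t/ and /p/; rule 2 does not apply here → [e].
/p/ — between /e/ and /ɡ/; rule 1 does not apply here → [p].
/ɡ/ — between /p/ and /a/; rule 4 does not apply here → [ɡ].
/a/ (between /ɡ/ and /ɡ/) is in the target of rule 2 but the environment (before a nasal consonant) is not met → [a].
/ɡ/ — between /a/ and /ɡ/; rule 4 does not apply here → [ɡ].
/ɡ/ (between /ɡ/ and /u/) is in the target of rule 4 but the environment (word-finally) is not met → [ɡ].
/u/ (between /ɡ/ and /d/) is in the target of rule 2 but the environment (before a nasal consonant) is not met → [u].
/d/ (between /u/ and /o/): rule 4 targets it, but not word-finally → unchanged [d].
/o/ (between /d/ and /r/) is in the target of rule 2 but the environment (before a nasal consonant) is not met → [o].
Rule 3 applies to /r/ (between /o/ and /a/: between two vowels) → [ɾ].
/a/ (word-final) fails the environment for rule 2, so it stays [a].

[tʰepɡaɡɡudoɾa]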